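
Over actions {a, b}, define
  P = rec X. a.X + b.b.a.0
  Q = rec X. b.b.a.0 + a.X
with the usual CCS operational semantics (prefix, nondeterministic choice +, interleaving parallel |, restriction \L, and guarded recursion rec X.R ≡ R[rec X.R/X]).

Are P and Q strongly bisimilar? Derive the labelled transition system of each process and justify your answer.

LTS(P): 4 reachable states
  u0 = rec X. a.X + b.b.a.0 ⊢ —a→ u0, —b→ u1
  u1 = b.a.0 ⊢ —b→ u2
  u2 = a.0 ⊢ —a→ u3
  u3 = 0 ⊢ stopped
LTS(Q): 4 reachable states
  v0 = rec X. b.b.a.0 + a.X ⊢ —a→ v0, —b→ v1
  v1 = b.a.0 ⊢ —b→ v2
  v2 = a.0 ⊢ —a→ v3
  v3 = 0 ⊢ stopped
Coarsest stable partition (strong bisimilarity classes):
  B0 = {u0, v0}
  B1 = {u1, v1}
  B2 = {u2, v2}
  B3 = {u3, v3}
u0 ∈ B0, v0 ∈ B0 → same block

YES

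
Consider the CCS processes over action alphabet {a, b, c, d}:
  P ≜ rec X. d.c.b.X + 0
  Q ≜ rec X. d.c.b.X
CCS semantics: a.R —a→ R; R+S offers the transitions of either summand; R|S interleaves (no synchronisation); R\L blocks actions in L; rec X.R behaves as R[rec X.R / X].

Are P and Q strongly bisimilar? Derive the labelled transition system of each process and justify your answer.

Reachable graph of P (3 states):
  u0 = rec X. d.c.b.X + 0 :: ··d··> u1
  u1 = c.b.(rec X. d.c.b.X + 0) :: ··c··> u2
  u2 = b.(rec X. d.c.b.X + 0) :: ··b··> u0
Reachable graph of Q (3 states):
  v0 = rec X. d.c.b.X :: ··d··> v1
  v1 = c.b.(rec X. d.c.b.X) :: ··c··> v2
  v2 = b.(rec X. d.c.b.X) :: ··b··> v0
Partition-refinement fixed point:
  B0 = {u0, v0}
  B1 = {u1, v1}
  B2 = {u2, v2}
u0 ∈ B0, v0 ∈ B0 → same block

bisimilar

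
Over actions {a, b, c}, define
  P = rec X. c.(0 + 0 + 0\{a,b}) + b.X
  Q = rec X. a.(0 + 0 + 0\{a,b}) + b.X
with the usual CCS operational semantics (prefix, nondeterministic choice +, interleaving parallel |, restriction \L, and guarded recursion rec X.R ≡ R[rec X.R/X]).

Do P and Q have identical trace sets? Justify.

P's transition system — 2 states:
  p0 = rec X. c.(0 + 0 + 0\{a,b}) + b.X | --b--▸ p0, --c--▸ p1
  p1 = 0 + 0 + 0\{a,b} | stopped
Q's transition system — 2 states:
  q0 = rec X. a.(0 + 0 + 0\{a,b}) + b.X | --a--▸ q1, --b--▸ q0
  q1 = 0 + 0 + 0\{a,b} | stopped
Run σ = ⟨c⟩ on P: start {p0}
  step 1 (c): {p1}
  P completes σ.
Run σ = ⟨c⟩ on Q: start {q0}
  step 1 (c): ∅ (Q stuck)

traces(P) ≠ traces(Q) — witness ⟨c⟩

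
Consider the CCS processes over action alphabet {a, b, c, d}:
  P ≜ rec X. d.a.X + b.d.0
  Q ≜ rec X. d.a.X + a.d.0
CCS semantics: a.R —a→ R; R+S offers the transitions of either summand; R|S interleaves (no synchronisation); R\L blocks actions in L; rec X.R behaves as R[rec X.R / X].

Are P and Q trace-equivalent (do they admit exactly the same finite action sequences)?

traces(P) ≠ traces(Q) — witness ⟨b⟩

Reachable graph of P (4 states):
  s0 = rec X. d.a.X + b.d.0 | -b-> s1, -d-> s2
  s1 = d.0 | -d-> s3
  s2 = a.(rec X. d.a.X + b.d.0) | -a-> s0
  s3 = 0 | (no moves)
Reachable graph of Q (4 states):
  t0 = rec X. d.a.X + a.d.0 | -a-> t1, -d-> t2
  t1 = d.0 | -d-> t3
  t2 = a.(rec X. d.a.X + a.d.0) | -a-> t0
  t3 = 0 | (no moves)
Executing b from P (initial set {s0}):
  step 1 (b): {s1}
  P completes σ.
Executing b from Q (initial set {t0}):
  step 1 (b): ∅  — Q cannot continue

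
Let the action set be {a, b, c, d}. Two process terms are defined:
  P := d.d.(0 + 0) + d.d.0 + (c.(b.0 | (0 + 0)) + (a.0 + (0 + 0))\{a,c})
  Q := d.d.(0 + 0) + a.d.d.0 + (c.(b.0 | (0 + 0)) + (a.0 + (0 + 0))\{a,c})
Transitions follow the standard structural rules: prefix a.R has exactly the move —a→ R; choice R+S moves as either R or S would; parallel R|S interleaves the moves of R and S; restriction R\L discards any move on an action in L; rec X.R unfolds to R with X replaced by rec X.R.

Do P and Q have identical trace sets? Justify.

NO — witness ⟨a⟩

Reachable graph of P (7 states):
  u0 = d.d.(0 + 0) + d.d.0 + (c.(b.0 | (0 + 0)) + (a.0 + (0 + 0))\{a,c}) has moves —c→ u1, —d→ u2, —d→ u3
  u1 = b.0 | (0 + 0) has moves —b→ u4
  u2 = d.(0 + 0) has moves —d→ u5
  u3 = d.0 has moves —d→ u6
  u4 = 0 | (0 + 0) has moves (no moves)
  u5 = 0 + 0 has moves (no moves)
  u6 = 0 has moves (no moves)
Reachable graph of Q (8 states):
  v0 = d.d.(0 + 0) + a.d.d.0 + (c.(b.0 | (0 + 0)) + (a.0 + (0 + 0))\{a,c}) has moves —a→ v1, —c→ v2, —d→ v3
  v1 = d.d.0 has moves —d→ v4
  v2 = b.0 | (0 + 0) has moves —b→ v5
  v3 = d.(0 + 0) has moves —d→ v6
  v4 = d.0 has moves —d→ v7
  v5 = 0 | (0 + 0) has moves (no moves)
  v6 = 0 + 0 has moves (no moves)
  v7 = 0 has moves (no moves)
Trace ⟨a⟩ through Q, begin at {v0}:
  after a @ step 1: {v1}
  — Q admits the full trace.
Trace ⟨a⟩ through P, begin at {u0}:
  after a @ step 1: no successor for P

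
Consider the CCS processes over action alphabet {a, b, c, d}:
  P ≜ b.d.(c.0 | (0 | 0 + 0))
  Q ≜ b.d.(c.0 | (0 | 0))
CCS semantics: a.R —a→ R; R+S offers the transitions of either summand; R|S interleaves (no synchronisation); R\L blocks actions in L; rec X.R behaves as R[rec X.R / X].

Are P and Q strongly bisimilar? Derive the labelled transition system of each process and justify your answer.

YES

P's transition system — 4 states:
  u0 = b.d.(c.0 | (0 | 0 + 0)) ⊢ =b=> u1
  u1 = d.(c.0 | (0 | 0 + 0)) ⊢ =d=> u2
  u2 = c.0 | (0 | 0 + 0) ⊢ =c=> u3
  u3 = 0 | (0 | 0 + 0) ⊢ stopped
Q's transition system — 4 states:
  v0 = b.d.(c.0 | (0 | 0)) ⊢ =b=> v1
  v1 = d.(c.0 | (0 | 0)) ⊢ =d=> v2
  v2 = c.0 | (0 | 0) ⊢ =c=> v3
  v3 = 0 | (0 | 0) ⊢ stopped
Coarsest stable partition (strong bisimilarity classes):
  B0 = {u0, v0}
  B1 = {u1, v1}
  B2 = {u2, v2}
  B3 = {u3, v3}
u0 ∈ B0, v0 ∈ B0 → same block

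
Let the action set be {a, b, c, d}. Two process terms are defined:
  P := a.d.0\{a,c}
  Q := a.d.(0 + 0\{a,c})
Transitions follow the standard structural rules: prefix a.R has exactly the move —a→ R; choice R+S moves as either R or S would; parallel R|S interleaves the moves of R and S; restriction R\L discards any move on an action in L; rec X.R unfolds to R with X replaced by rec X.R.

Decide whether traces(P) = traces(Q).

trace-equivalent

LTS(P): 3 reachable states
  m0 = a.d.0\{a,c} :: —a→ m1
  m1 = d.0\{a,c} :: —d→ m2
  m2 = 0\{a,c} :: (no moves)
LTS(Q): 3 reachable states
  n0 = a.d.(0 + 0\{a,c}) :: —a→ n1
  n1 = d.(0 + 0\{a,c}) :: —d→ n2
  n2 = 0 + 0\{a,c} :: (no moves)
Partition-refinement fixed point:
  B0 = {m0, n0}
  B1 = {m1, n1}
  B2 = {m2, n2}
m0 ∈ B0, n0 ∈ B0 → same block
Bisimilar ⇒ trace-equivalent.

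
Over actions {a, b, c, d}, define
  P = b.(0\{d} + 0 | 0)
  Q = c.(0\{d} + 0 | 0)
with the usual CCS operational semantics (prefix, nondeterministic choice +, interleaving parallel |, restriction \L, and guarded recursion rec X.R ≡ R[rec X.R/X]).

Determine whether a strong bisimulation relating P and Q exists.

P's transition system — 2 states:
  u0 = b.(0\{d} + 0 | 0) has moves ··b··> u1
  u1 = 0\{d} + 0 | 0 has moves ·
Q's transition system — 2 states:
  v0 = c.(0\{d} + 0 | 0) has moves ··c··> v1
  v1 = 0\{d} + 0 | 0 has moves ·
Coarsest stable partition (strong bisimilarity classes):
  B0 = {u0}
  B1 = {u1, v1}
  B2 = {v0}
u0 ∈ B0, v0 ∈ B2 → different blocks

NO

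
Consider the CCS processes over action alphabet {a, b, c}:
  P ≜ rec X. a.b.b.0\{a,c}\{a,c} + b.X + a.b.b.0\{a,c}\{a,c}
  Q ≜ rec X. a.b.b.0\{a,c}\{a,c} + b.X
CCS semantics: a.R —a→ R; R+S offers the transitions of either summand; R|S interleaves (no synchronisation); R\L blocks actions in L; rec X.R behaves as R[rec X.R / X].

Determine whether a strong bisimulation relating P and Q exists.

P's transition system — 4 states:
  p0 = rec X. a.b.b.0\{a,c}\{a,c} + b.X + a.b.b.0\{a,c}\{a,c} has moves =a=> p1, =b=> p0
  p1 = b.b.0\{a,c}\{a,c} has moves =b=> p2
  p2 = b.0\{a,c}\{a,c} has moves =b=> p3
  p3 = 0\{a,c}\{a,c} has moves ·
Q's transition system — 4 states:
  q0 = rec X. a.b.b.0\{a,c}\{a,c} + b.X has moves =a=> q1, =b=> q0
  q1 = b.b.0\{a,c}\{a,c} has moves =b=> q2
  q2 = b.0\{a,c}\{a,c} has moves =b=> q3
  q3 = 0\{a,c}\{a,c} has moves ·
Coarsest stable partition (strong bisimilarity classes):
  B0 = {p0, q0}
  B1 = {p1, q1}
  B2 = {p2, q2}
  B3 = {p3, q3}
p0 ∈ B0, q0 ∈ B0 → same block

bisimilar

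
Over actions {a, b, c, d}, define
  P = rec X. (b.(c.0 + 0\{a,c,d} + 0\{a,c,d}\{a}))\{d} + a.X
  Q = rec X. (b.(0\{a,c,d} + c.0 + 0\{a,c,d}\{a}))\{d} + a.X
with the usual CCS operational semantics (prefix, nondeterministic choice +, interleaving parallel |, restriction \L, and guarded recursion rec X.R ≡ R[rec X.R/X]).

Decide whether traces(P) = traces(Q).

Reachable graph of P (3 states):
  u0 = rec X. (b.(c.0 + 0\{a,c,d} + 0\{a,c,d}\{a}))\{d} + a.X → -a-> u0, -b-> u1
  u1 = (c.0 + 0\{a,c,d} + 0\{a,c,d}\{a})\{d} → -c-> u2
  u2 = 0\{d} → ·
Reachable graph of Q (3 states):
  v0 = rec X. (b.(0\{a,c,d} + c.0 + 0\{a,c,d}\{a}))\{d} + a.X → -a-> v0, -b-> v1
  v1 = (0\{a,c,d} + c.0 + 0\{a,c,d}\{a})\{d} → -c-> v2
  v2 = 0\{d} → ·
Coarsest stable partition (strong bisimilarity classes):
  B0 = {u0, v0}
  B1 = {u1, v1}
  B2 = {u2, v2}
u0 ∈ B0, v0 ∈ B0 → same block
Bisimilar ⇒ trace-equivalent.

trace-equivalent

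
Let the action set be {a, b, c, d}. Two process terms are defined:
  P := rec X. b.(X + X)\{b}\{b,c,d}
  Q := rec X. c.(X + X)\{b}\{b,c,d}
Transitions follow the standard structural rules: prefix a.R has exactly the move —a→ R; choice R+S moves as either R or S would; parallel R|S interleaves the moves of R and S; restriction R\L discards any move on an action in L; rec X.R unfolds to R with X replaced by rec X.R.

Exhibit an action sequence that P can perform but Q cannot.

Reachable graph of P (2 states):
  s0 = rec X. b.(X + X)\{b}\{b,c,d} → —b→ s1
  s1 = ((rec X. b.(X + X)\{b}\{b,c,d}) + (rec X. b.(X + X)\{b}\{b,c,d}))\{b}\{b,c,d} → ∅
Reachable graph of Q (2 states):
  t0 = rec X. c.(X + X)\{b}\{b,c,d} → —c→ t1
  t1 = ((rec X. c.(X + X)\{b}\{b,c,d}) + (rec X. c.(X + X)\{b}\{b,c,d}))\{b}\{b,c,d} → ∅
Trace ⟨b⟩ through P, begin at {s0}:
  step 1 (b): {s1}
  P completes σ.
Trace ⟨b⟩ through Q, begin at {t0}:
  step 1 (b): ∅ (Q stuck)

b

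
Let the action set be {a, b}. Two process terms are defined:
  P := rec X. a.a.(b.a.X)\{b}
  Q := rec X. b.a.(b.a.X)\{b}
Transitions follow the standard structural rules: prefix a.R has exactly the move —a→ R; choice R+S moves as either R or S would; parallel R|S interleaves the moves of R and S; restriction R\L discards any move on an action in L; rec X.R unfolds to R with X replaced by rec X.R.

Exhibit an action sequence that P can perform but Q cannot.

P's transition system — 3 states:
  m0 = rec X. a.a.(b.a.X)\{b} ⊢ -a-> m1
  m1 = a.(b.a.(rec X. a.a.(b.a.X)\{b}))\{b} ⊢ -a-> m2
  m2 = (b.a.(rec X. a.a.(b.a.X)\{b}))\{b} ⊢ ·
Q's transition system — 3 states:
  n0 = rec X. b.a.(b.a.X)\{b} ⊢ -b-> n1
  n1 = a.(b.a.(rec X. b.a.(b.a.X)\{b}))\{b} ⊢ -a-> n2
  n2 = (b.a.(rec X. b.a.(b.a.X)\{b}))\{b} ⊢ ·
Trace ⟨a⟩ through P, begin at {m0}:
  after a @ step 1: {m1}
  — P admits the full trace.
Trace ⟨a⟩ through Q, begin at {n0}:
  after a @ step 1: ∅  — Q cannot continue

a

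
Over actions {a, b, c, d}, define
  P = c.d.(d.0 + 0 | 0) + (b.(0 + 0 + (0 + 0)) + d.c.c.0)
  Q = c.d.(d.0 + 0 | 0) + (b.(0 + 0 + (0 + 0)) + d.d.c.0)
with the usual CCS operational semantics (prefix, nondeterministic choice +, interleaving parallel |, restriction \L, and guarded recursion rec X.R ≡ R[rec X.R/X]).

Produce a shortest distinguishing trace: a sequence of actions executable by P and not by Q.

P's transition system — 7 states:
  m0 = c.d.(d.0 + 0 | 0) + (b.(0 + 0 + (0 + 0)) + d.c.c.0) :: ··b··> m1, ··c··> m2, ··d··> m3
  m1 = 0 + 0 + (0 + 0) :: deadlocked
  m2 = d.(d.0 + 0 | 0) :: ··d··> m4
  m3 = c.c.0 :: ··c··> m5
  m4 = d.0 + 0 | 0 :: ··d··> m6
  m5 = c.0 :: ··c··> m6
  m6 = 0 :: deadlocked
Q's transition system — 7 states:
  n0 = c.d.(d.0 + 0 | 0) + (b.(0 + 0 + (0 + 0)) + d.d.c.0) :: ··b··> n1, ··c··> n2, ··d··> n3
  n1 = 0 + 0 + (0 + 0) :: deadlocked
  n2 = d.(d.0 + 0 | 0) :: ··d··> n4
  n3 = d.c.0 :: ··d··> n5
  n4 = d.0 + 0 | 0 :: ··d··> n6
  n5 = c.0 :: ··c··> n6
  n6 = 0 :: deadlocked
Run σ = ⟨dc⟩ on P: start {m0}
  step 1 (d): {m3}
  step 2 (c): {m5}
  ✓ P
Run σ = ⟨dc⟩ on Q: start {n0}
  step 1 (d): {n3}
  step 2 (c): ∅ (Q stuck)

dc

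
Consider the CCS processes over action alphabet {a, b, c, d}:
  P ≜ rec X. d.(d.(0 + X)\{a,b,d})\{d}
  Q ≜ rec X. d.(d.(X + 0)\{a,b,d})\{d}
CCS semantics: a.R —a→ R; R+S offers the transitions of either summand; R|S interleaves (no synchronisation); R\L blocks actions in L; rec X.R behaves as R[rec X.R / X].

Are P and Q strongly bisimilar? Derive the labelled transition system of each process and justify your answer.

YES

LTS(P): 2 reachable states
  m0 = rec X. d.(d.(0 + X)\{a,b,d})\{d} | =d=> m1
  m1 = (d.(0 + (rec X. d.(d.(0 + X)\{a,b,d})\{d}))\{a,b,d})\{d} | stopped
LTS(Q): 2 reachable states
  n0 = rec X. d.(d.(X + 0)\{a,b,d})\{d} | =d=> n1
  n1 = (d.((rec X. d.(d.(X + 0)\{a,b,d})\{d}) + 0)\{a,b,d})\{d} | stopped
Bisimilarity quotient blocks:
  B0 = {m0, n0}
  B1 = {m1, n1}
m0 ∈ B0, n0 ∈ B0 → same block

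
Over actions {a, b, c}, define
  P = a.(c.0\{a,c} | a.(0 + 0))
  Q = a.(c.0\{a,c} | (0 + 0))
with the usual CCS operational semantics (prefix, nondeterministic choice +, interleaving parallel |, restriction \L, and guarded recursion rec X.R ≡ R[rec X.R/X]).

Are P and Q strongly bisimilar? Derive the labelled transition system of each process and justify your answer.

LTS(P): 5 reachable states
  m0 = a.(c.0\{a,c} | a.(0 + 0)) has moves =a=> m1
  m1 = c.0\{a,c} | a.(0 + 0) has moves =a=> m2, =c=> m3
  m2 = c.0\{a,c} | (0 + 0) has moves =c=> m4
  m3 = 0\{a,c} | a.(0 + 0) has moves =a=> m4
  m4 = 0\{a,c} | (0 + 0) has moves deadlocked
LTS(Q): 3 reachable states
  n0 = a.(c.0\{a,c} | (0 + 0)) has moves =a=> n1
  n1 = c.0\{a,c} | (0 + 0) has moves =c=> n2
  n2 = 0\{a,c} | (0 + 0) has moves deadlocked
Coarsest stable partition (strong bisimilarity classes):
  B0 = {m0}
  B1 = {m1}
  B2 = {m3}
  B3 = {m4, n2}
  B4 = {m2, n1}
  B5 = {n0}
m0 ∈ B0, n0 ∈ B5 → different blocks

not bisimilar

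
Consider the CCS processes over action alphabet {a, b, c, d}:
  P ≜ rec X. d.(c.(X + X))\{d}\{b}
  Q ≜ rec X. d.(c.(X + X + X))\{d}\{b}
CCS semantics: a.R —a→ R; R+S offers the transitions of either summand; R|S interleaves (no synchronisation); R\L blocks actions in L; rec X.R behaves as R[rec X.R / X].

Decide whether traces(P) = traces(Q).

Reachable graph of P (3 states):
  u0 = rec X. d.(c.(X + X))\{d}\{b} :: --d--▸ u1
  u1 = (c.((rec X. d.(c.(X + X))\{d}\{b}) + (rec X. d.(c.(X + X))\{d}\{b})))\{d}\{b} :: --c--▸ u2
  u2 = ((rec X. d.(c.(X + X))\{d}\{b}) + (rec X. d.(c.(X + X))\{d}\{b}))\{d}\{b} :: (no moves)
Reachable graph of Q (3 states):
  v0 = rec X. d.(c.(X + X + X))\{d}\{b} :: --d--▸ v1
  v1 = (c.((rec X. d.(c.(X + X + X))\{d}\{b}) + (rec X. d.(c.(X + X + X))\{d}\{b}) + (rec X. d.(c.(X + X + X))\{d}\{b})))\{d}\{b} :: --c--▸ v2
  v2 = ((rec X. d.(c.(X + X + X))\{d}\{b}) + (rec X. d.(c.(X + X + X))\{d}\{b}) + (rec X. d.(c.(X + X + X))\{d}\{b}))\{d}\{b} :: (no moves)
Partition-refinement fixed point:
  B0 = {u0, v0}
  B1 = {u1, v1}
  B2 = {u2, v2}
u0 ∈ B0, v0 ∈ B0 → same block
Bisimilar ⇒ trace-equivalent.

trace-equivalent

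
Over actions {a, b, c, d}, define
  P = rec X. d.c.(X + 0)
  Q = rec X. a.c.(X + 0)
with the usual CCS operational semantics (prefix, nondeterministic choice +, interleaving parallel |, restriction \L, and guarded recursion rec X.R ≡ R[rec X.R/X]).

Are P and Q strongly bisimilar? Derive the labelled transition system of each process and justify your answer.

P ≁ Q

Reachable graph of P (3 states):
  m0 = rec X. d.c.(X + 0) :: ··d··> m1
  m1 = c.((rec X. d.c.(X + 0)) + 0) :: ··c··> m2
  m2 = (rec X. d.c.(X + 0)) + 0 :: ··d··> m1
Reachable graph of Q (3 states):
  n0 = rec X. a.c.(X + 0) :: ··a··> n1
  n1 = c.((rec X. a.c.(X + 0)) + 0) :: ··c··> n2
  n2 = (rec X. a.c.(X + 0)) + 0 :: ··a··> n1
Partition-refinement fixed point:
  B0 = {m0, m2}
  B1 = {m1}
  B2 = {n0, n2}
  B3 = {n1}
m0 ∈ B0, n0 ∈ B2 → different blocks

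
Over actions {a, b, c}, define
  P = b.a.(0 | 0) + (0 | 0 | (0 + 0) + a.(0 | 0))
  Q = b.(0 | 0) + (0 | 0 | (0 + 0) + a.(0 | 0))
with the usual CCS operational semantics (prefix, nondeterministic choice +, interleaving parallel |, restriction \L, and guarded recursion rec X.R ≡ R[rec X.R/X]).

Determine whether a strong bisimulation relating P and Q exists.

P ≁ Q

Reachable graph of P (3 states):
  m0 = b.a.(0 | 0) + (0 | 0 | (0 + 0) + a.(0 | 0)) → -a-> m1, -b-> m2
  m1 = 0 | 0 → ·
  m2 = a.(0 | 0) → -a-> m1
Reachable graph of Q (2 states):
  n0 = b.(0 | 0) + (0 | 0 | (0 + 0) + a.(0 | 0)) → -a-> n1, -b-> n1
  n1 = 0 | 0 → ·
Bisimilarity quotient blocks:
  B0 = {m0}
  B1 = {m1, n1}
  B2 = {m2}
  B3 = {n0}
m0 ∈ B0, n0 ∈ B3 → different blocks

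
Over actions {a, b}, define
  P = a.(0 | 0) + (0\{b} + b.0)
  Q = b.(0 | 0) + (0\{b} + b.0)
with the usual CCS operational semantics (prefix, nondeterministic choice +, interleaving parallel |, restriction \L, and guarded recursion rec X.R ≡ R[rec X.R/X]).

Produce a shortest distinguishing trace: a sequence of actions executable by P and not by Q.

a

P's transition system — 3 states:
  p0 = a.(0 | 0) + (0\{b} + b.0) :: =a=> p1, =b=> p2
  p1 = 0 | 0 :: ∅
  p2 = 0 :: ∅
Q's transition system — 3 states:
  q0 = b.(0 | 0) + (0\{b} + b.0) :: =b=> q1, =b=> q2
  q1 = 0 :: ∅
  q2 = 0 | 0 :: ∅
Trace ⟨a⟩ through P, begin at {p0}:
  [1] a ⇒ {p1}
  — P admits the full trace.
Trace ⟨a⟩ through Q, begin at {q0}:
  [1] a ⇒ ∅ (Q stuck)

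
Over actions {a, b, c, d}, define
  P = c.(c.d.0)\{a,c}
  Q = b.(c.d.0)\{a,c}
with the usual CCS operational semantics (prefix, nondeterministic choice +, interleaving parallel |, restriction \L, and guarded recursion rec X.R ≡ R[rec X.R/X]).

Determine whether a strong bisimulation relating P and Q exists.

P ≁ Q

LTS(P): 2 reachable states
  p0 = c.(c.d.0)\{a,c} :: -c-> p1
  p1 = (c.d.0)\{a,c} :: (no moves)
LTS(Q): 2 reachable states
  q0 = b.(c.d.0)\{a,c} :: -b-> q1
  q1 = (c.d.0)\{a,c} :: (no moves)
Coarsest stable partition (strong bisimilarity classes):
  B0 = {p0}
  B1 = {p1, q1}
  B2 = {q0}
p0 ∈ B0, q0 ∈ B2 → different blocks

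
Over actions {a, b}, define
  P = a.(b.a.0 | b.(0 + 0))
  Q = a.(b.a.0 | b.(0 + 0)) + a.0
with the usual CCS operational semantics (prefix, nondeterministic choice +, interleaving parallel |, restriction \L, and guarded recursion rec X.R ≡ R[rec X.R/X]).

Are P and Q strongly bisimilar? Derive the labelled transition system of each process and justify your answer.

P's transition system — 7 states:
  m0 = a.(b.a.0 | b.(0 + 0)) ⊢ -a-> m1
  m1 = b.a.0 | b.(0 + 0) ⊢ -b-> m2, -b-> m3
  m2 = a.0 | b.(0 + 0) ⊢ -a-> m4, -b-> m5
  m3 = b.a.0 | (0 + 0) ⊢ -b-> m5
  m4 = 0 | b.(0 + 0) ⊢ -b-> m6
  m5 = a.0 | (0 + 0) ⊢ -a-> m6
  m6 = 0 | (0 + 0) ⊢ ∅
Q's transition system — 8 states:
  n0 = a.(b.a.0 | b.(0 + 0)) + a.0 ⊢ -a-> n1, -a-> n2
  n1 = 0 ⊢ ∅
  n2 = b.a.0 | b.(0 + 0) ⊢ -b-> n3, -b-> n4
  n3 = a.0 | b.(0 + 0) ⊢ -a-> n5, -b-> n6
  n4 = b.a.0 | (0 + 0) ⊢ -b-> n6
  n5 = 0 | b.(0 + 0) ⊢ -b-> n7
  n6 = a.0 | (0 + 0) ⊢ -a-> n7
  n7 = 0 | (0 + 0) ⊢ ∅
Partition-refinement fixed point:
  B0 = {m0}
  B1 = {m1, n2}
  B2 = {m2, n3}
  B3 = {m4, n5}
  B4 = {m6, n1, n7}
  B5 = {m5, n6}
  B6 = {m3, n4}
  B7 = {n0}
m0 ∈ B0, n0 ∈ B7 → different blocks

not bisimilar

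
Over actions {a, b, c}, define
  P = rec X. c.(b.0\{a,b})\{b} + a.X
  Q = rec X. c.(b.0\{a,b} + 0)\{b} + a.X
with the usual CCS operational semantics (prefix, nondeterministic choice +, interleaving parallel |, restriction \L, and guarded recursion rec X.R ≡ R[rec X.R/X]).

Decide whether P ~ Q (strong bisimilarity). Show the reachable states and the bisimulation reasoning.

LTS(P): 2 reachable states
  s0 = rec X. c.(b.0\{a,b})\{b} + a.X → -a-> s0, -c-> s1
  s1 = (b.0\{a,b})\{b} → deadlocked
LTS(Q): 2 reachable states
  t0 = rec X. c.(b.0\{a,b} + 0)\{b} + a.X → -a-> t0, -c-> t1
  t1 = (b.0\{a,b} + 0)\{b} → deadlocked
Bisimilarity quotient blocks:
  B0 = {s0, t0}
  B1 = {s1, t1}
s0 ∈ B0, t0 ∈ B0 → same block

bisimilar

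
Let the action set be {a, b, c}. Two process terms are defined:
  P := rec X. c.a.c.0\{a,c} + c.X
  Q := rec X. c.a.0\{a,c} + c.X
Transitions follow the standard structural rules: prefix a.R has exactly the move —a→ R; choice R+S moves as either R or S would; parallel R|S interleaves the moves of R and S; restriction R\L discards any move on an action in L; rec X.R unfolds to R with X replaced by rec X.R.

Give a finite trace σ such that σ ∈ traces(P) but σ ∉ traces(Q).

LTS(P): 4 reachable states
  s0 = rec X. c.a.c.0\{a,c} + c.X :: =c=> s0, =c=> s1
  s1 = a.c.0\{a,c} :: =a=> s2
  s2 = c.0\{a,c} :: =c=> s3
  s3 = 0\{a,c} :: (no moves)
LTS(Q): 3 reachable states
  t0 = rec X. c.a.0\{a,c} + c.X :: =c=> t0, =c=> t1
  t1 = a.0\{a,c} :: =a=> t2
  t2 = 0\{a,c} :: (no moves)
Executing cac from P (initial set {s0}):
  step 1 (c): {s0, s1}
  step 2 (a): {s2}
  step 3 (c): {s3}
  P completes σ.
Executing cac from Q (initial set {t0}):
  step 1 (c): {t0, t1}
  step 2 (a): {t2}
  step 3 (c): ∅  — Q cannot continue

cac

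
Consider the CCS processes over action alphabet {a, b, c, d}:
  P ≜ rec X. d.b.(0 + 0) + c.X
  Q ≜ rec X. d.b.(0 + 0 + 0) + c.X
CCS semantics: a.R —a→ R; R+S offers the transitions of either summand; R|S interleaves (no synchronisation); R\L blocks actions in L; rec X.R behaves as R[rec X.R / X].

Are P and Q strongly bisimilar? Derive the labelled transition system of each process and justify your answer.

YES

Reachable graph of P (3 states):
  u0 = rec X. d.b.(0 + 0) + c.X has moves =c=> u0, =d=> u1
  u1 = b.(0 + 0) has moves =b=> u2
  u2 = 0 + 0 has moves ∅
Reachable graph of Q (3 states):
  v0 = rec X. d.b.(0 + 0 + 0) + c.X has moves =c=> v0, =d=> v1
  v1 = b.(0 + 0 + 0) has moves =b=> v2
  v2 = 0 + 0 + 0 has moves ∅
Bisimilarity quotient blocks:
  B0 = {u0, v0}
  B1 = {u1, v1}
  B2 = {u2, v2}
u0 ∈ B0, v0 ∈ B0 → same block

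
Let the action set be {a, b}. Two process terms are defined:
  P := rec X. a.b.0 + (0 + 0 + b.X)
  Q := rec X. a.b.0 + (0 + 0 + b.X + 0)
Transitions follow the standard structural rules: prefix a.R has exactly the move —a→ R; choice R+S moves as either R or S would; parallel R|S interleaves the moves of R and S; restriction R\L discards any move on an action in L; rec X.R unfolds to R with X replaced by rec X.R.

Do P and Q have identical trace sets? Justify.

P's transition system — 3 states:
  p0 = rec X. a.b.0 + (0 + 0 + b.X) :: --a--▸ p1, --b--▸ p0
  p1 = b.0 :: --b--▸ p2
  p2 = 0 :: ∅
Q's transition system — 3 states:
  q0 = rec X. a.b.0 + (0 + 0 + b.X + 0) :: --a--▸ q1, --b--▸ q0
  q1 = b.0 :: --b--▸ q2
  q2 = 0 :: ∅
Coarsest stable partition (strong bisimilarity classes):
  B0 = {p0, q0}
  B1 = {p1, q1}
  B2 = {p2, q2}
p0 ∈ B0, q0 ∈ B0 → same block
Bisimilar ⇒ trace-equivalent.

YES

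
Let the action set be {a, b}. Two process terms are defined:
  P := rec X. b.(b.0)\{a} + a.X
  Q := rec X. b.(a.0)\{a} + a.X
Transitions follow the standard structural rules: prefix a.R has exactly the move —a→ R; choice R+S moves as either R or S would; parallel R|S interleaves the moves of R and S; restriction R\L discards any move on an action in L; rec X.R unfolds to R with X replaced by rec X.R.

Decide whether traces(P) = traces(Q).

Reachable graph of P (3 states):
  p0 = rec X. b.(b.0)\{a} + a.X | =a=> p0, =b=> p1
  p1 = (b.0)\{a} | =b=> p2
  p2 = 0\{a} | ·
Reachable graph of Q (2 states):
  q0 = rec X. b.(a.0)\{a} + a.X | =a=> q0, =b=> q1
  q1 = (a.0)\{a} | ·
Executing bb from P (initial set {p0}):
  step 1 (b): {p1}
  step 2 (b): {p2}
  P completes σ.
Executing bb from Q (initial set {q0}):
  step 1 (b): {q1}
  step 2 (b): ∅ (Q stuck)

trace-distinct — witness ⟨bb⟩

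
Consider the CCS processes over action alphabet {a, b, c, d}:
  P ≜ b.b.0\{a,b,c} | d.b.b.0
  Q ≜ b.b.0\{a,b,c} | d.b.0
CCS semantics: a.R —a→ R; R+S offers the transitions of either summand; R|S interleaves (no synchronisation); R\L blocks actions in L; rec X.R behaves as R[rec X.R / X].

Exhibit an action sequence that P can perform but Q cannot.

Reachable graph of P (12 states):
  m0 = b.b.0\{a,b,c} | d.b.b.0 has moves =b=> m1, =d=> m2
  m1 = b.0\{a,b,c} | d.b.b.0 has moves =b=> m3, =d=> m4
  m2 = b.b.0\{a,b,c} | b.b.0 has moves =b=> m4, =b=> m5
  m3 = 0\{a,b,c} | d.b.b.0 has moves =d=> m6
  m4 = b.0\{a,b,c} | b.b.0 has moves =b=> m6, =b=> m7
  m5 = b.b.0\{a,b,c} | b.0 has moves =b=> m7, =b=> m8
  m6 = 0\{a,b,c} | b.b.0 has moves =b=> m9
  m7 = b.0\{a,b,c} | b.0 has moves =b=> m10, =b=> m9
  m8 = b.b.0\{a,b,c} | 0 has moves =b=> m10
  m9 = 0\{a,b,c} | b.0 has moves =b=> m11
  m10 = b.0\{a,b,c} | 0 has moves =b=> m11
  m11 = 0\{a,b,c} | 0 has moves ∅
Reachable graph of Q (9 states):
  n0 = b.b.0\{a,b,c} | d.b.0 has moves =b=> n1, =d=> n2
  n1 = b.0\{a,b,c} | d.b.0 has moves =b=> n3, =d=> n4
  n2 = b.b.0\{a,b,c} | b.0 has moves =b=> n4, =b=> n5
  n3 = 0\{a,b,c} | d.b.0 has moves =d=> n6
  n4 = b.0\{a,b,c} | b.0 has moves =b=> n6, =b=> n7
  n5 = b.b.0\{a,b,c} | 0 has moves =b=> n7
  n6 = 0\{a,b,c} | b.0 has moves =b=> n8
  n7 = b.0\{a,b,c} | 0 has moves =b=> n8
  n8 = 0\{a,b,c} | 0 has moves ∅
Run σ = ⟨bbdbb⟩ on P: start {m0}
  step 1 (b): {m1}
  step 2 (b): {m3}
  step 3 (d): {m6}
  step 4 (b): {m9}
  step 5 (b): {m11}
  — P admits the full trace.
Run σ = ⟨bbdbb⟩ on Q: start {n0}
  step 1 (b): {n1}
  step 2 (b): {n3}
  step 3 (d): {n6}
  step 4 (b): {n8}
  step 5 (b): no successor for Q

bbdbb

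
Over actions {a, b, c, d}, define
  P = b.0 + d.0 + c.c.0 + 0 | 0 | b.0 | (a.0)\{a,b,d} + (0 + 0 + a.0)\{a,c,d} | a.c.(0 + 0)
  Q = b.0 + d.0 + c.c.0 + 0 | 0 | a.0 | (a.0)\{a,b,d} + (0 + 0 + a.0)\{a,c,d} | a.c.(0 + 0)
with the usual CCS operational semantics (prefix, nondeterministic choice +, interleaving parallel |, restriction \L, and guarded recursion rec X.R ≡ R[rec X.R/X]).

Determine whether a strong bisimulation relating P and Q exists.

not bisimilar

P's transition system — 6 states:
  u0 = b.0 + d.0 + c.c.0 + 0 | 0 | b.0 | (a.0)\{a,b,d} + (0 + 0 + a.0)\{a,c,d} | a.c.(0 + 0) → -a-> u1, -b-> u2, -b-> u3, -c-> u4, -d-> u2
  u1 = (0 + 0 + a.0)\{a,c,d} | c.(0 + 0) → -c-> u5
  u2 = 0 → deadlocked
  u3 = 0 | 0 | 0 | (a.0)\{a,b,d} → deadlocked
  u4 = c.0 → -c-> u2
  u5 = (0 + 0 + a.0)\{a,c,d} | (0 + 0) → deadlocked
Q's transition system — 6 states:
  v0 = b.0 + d.0 + c.c.0 + 0 | 0 | a.0 | (a.0)\{a,b,d} + (0 + 0 + a.0)\{a,c,d} | a.c.(0 + 0) → -a-> v1, -a-> v2, -b-> v3, -c-> v4, -d-> v3
  v1 = (0 + 0 + a.0)\{a,c,d} | c.(0 + 0) → -c-> v5
  v2 = 0 | 0 | 0 | (a.0)\{a,b,d} → deadlocked
  v3 = 0 → deadlocked
  v4 = c.0 → -c-> v3
  v5 = (0 + 0 + a.0)\{a,c,d} | (0 + 0) → deadlocked
Bisimilarity quotient blocks:
  B0 = {u0}
  B1 = {u1, u4, v1, v4}
  B2 = {u2, u3, u5, v2, v3, v5}
  B3 = {v0}
u0 ∈ B0, v0 ∈ B3 → different blocks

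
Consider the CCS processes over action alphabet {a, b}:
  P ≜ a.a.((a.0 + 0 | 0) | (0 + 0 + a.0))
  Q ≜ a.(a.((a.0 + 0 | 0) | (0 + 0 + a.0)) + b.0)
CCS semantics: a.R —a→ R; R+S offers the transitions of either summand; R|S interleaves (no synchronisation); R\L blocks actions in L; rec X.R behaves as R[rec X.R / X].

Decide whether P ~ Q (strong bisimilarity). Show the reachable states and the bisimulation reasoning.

not bisimilar

LTS(P): 6 reachable states
  u0 = a.a.((a.0 + 0 | 0) | (0 + 0 + a.0)) ⊢ ··a··> u1
  u1 = a.((a.0 + 0 | 0) | (0 + 0 + a.0)) ⊢ ··a··> u2
  u2 = (a.0 + 0 | 0) | (0 + 0 + a.0) ⊢ ··a··> u3, ··a··> u4
  u3 = (a.0 + 0 | 0) | 0 ⊢ ··a··> u5
  u4 = 0 | (0 + 0 + a.0) ⊢ ··a··> u5
  u5 = 0 | 0 ⊢ (no moves)
LTS(Q): 7 reachable states
  v0 = a.(a.((a.0 + 0 | 0) | (0 + 0 + a.0)) + b.0) ⊢ ··a··> v1
  v1 = a.((a.0 + 0 | 0) | (0 + 0 + a.0)) + b.0 ⊢ ··a··> v2, ··b··> v3
  v2 = (a.0 + 0 | 0) | (0 + 0 + a.0) ⊢ ··a··> v4, ··a··> v5
  v3 = 0 ⊢ (no moves)
  v4 = (a.0 + 0 | 0) | 0 ⊢ ··a··> v6
  v5 = 0 | (0 + 0 + a.0) ⊢ ··a··> v6
  v6 = 0 | 0 ⊢ (no moves)
Partition-refinement fixed point:
  B0 = {u0}
  B1 = {u1}
  B2 = {u2, v2}
  B3 = {u3, u4, v4, v5}
  B4 = {u5, v3, v6}
  B5 = {v0}
  B6 = {v1}
u0 ∈ B0, v0 ∈ B5 → different blocks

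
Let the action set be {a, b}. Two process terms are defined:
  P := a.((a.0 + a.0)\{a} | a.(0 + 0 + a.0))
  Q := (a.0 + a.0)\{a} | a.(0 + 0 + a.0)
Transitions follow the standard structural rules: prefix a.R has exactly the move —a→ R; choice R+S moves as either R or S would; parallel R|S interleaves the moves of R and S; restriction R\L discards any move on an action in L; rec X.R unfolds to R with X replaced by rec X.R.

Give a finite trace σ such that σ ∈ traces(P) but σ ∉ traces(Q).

Reachable graph of P (4 states):
  u0 = a.((a.0 + a.0)\{a} | a.(0 + 0 + a.0)) → ··a··> u1
  u1 = (a.0 + a.0)\{a} | a.(0 + 0 + a.0) → ··a··> u2
  u2 = (a.0 + a.0)\{a} | (0 + 0 + a.0) → ··a··> u3
  u3 = (a.0 + a.0)\{a} | 0 → ∅
Reachable graph of Q (3 states):
  v0 = (a.0 + a.0)\{a} | a.(0 + 0 + a.0) → ··a··> v1
  v1 = (a.0 + a.0)\{a} | (0 + 0 + a.0) → ··a··> v2
  v2 = (a.0 + a.0)\{a} | 0 → ∅
Trace ⟨aaa⟩ through P, begin at {u0}:
  step 1 (a): {u1}
  step 2 (a): {u2}
  step 3 (a): {u3}
  ✓ P
Trace ⟨aaa⟩ through Q, begin at {v0}:
  step 1 (a): {v1}
  step 2 (a): {v2}
  step 3 (a): ∅  — Q cannot continue

aaa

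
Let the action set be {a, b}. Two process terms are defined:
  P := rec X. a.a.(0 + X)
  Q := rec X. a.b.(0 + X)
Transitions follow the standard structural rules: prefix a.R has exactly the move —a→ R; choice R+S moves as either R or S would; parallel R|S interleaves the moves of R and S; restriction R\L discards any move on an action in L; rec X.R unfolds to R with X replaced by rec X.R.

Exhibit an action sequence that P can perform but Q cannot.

aa

P's transition system — 3 states:
  m0 = rec X. a.a.(0 + X) → ··a··> m1
  m1 = a.(0 + (rec X. a.a.(0 + X))) → ··a··> m2
  m2 = 0 + (rec X. a.a.(0 + X)) → ··a··> m1
Q's transition system — 3 states:
  n0 = rec X. a.b.(0 + X) → ··a··> n1
  n1 = b.(0 + (rec X. a.b.(0 + X))) → ··b··> n2
  n2 = 0 + (rec X. a.b.(0 + X)) → ··a··> n1
Executing aa from P (initial set {m0}):
  [1] a ⇒ {m1}
  [2] a ⇒ {m2}
  P completes σ.
Executing aa from Q (initial set {n0}):
  [1] a ⇒ {n1}
  [2] a ⇒ no successor for Q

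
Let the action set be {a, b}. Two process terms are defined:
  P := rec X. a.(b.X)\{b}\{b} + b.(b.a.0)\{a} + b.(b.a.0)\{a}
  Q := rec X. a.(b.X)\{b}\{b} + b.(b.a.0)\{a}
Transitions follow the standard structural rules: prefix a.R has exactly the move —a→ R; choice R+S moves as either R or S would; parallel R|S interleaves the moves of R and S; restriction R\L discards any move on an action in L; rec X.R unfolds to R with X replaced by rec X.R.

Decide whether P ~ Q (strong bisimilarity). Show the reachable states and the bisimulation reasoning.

P's transition system — 4 states:
  s0 = rec X. a.(b.X)\{b}\{b} + b.(b.a.0)\{a} + b.(b.a.0)\{a} :: --a--▸ s1, --b--▸ s2
  s1 = (b.(rec X. a.(b.X)\{b}\{b} + b.(b.a.0)\{a} + b.(b.a.0)\{a}))\{b}\{b} :: ∅
  s2 = (b.a.0)\{a} :: --b--▸ s3
  s3 = (a.0)\{a} :: ∅
Q's transition system — 4 states:
  t0 = rec X. a.(b.X)\{b}\{b} + b.(b.a.0)\{a} :: --a--▸ t1, --b--▸ t2
  t1 = (b.(rec X. a.(b.X)\{b}\{b} + b.(b.a.0)\{a}))\{b}\{b} :: ∅
  t2 = (b.a.0)\{a} :: --b--▸ t3
  t3 = (a.0)\{a} :: ∅
Bisimilarity quotient blocks:
  B0 = {s0, t0}
  B1 = {s2, t2}
  B2 = {s1, s3, t1, t3}
s0 ∈ B0, t0 ∈ B0 → same block

P ~ Q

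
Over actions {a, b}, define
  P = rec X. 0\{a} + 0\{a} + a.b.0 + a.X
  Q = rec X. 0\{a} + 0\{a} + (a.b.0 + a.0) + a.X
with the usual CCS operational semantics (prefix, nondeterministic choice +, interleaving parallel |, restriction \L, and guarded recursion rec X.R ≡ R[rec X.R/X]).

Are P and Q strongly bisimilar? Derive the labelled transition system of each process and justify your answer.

NO

Reachable graph of P (3 states):
  s0 = rec X. 0\{a} + 0\{a} + a.b.0 + a.X ⊢ =a=> s0, =a=> s1
  s1 = b.0 ⊢ =b=> s2
  s2 = 0 ⊢ ·
Reachable graph of Q (3 states):
  t0 = rec X. 0\{a} + 0\{a} + (a.b.0 + a.0) + a.X ⊢ =a=> t0, =a=> t1, =a=> t2
  t1 = 0 ⊢ ·
  t2 = b.0 ⊢ =b=> t1
Bisimilarity quotient blocks:
  B0 = {s0}
  B1 = {s1, t2}
  B2 = {s2, t1}
  B3 = {t0}
s0 ∈ B0, t0 ∈ B3 → different blocks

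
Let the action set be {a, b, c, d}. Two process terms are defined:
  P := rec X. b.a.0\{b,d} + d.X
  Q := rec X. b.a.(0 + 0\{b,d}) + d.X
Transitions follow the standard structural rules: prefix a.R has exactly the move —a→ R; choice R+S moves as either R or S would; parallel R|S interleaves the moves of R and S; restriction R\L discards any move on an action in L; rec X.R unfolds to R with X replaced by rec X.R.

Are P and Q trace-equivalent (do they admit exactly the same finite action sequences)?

traces(P) = traces(Q)

Reachable graph of P (3 states):
  m0 = rec X. b.a.0\{b,d} + d.X → --b--▸ m1, --d--▸ m0
  m1 = a.0\{b,d} → --a--▸ m2
  m2 = 0\{b,d} → ·
Reachable graph of Q (3 states):
  n0 = rec X. b.a.(0 + 0\{b,d}) + d.X → --b--▸ n1, --d--▸ n0
  n1 = a.(0 + 0\{b,d}) → --a--▸ n2
  n2 = 0 + 0\{b,d} → ·
Partition-refinement fixed point:
  B0 = {m0, n0}
  B1 = {m1, n1}
  B2 = {m2, n2}
m0 ∈ B0, n0 ∈ B0 → same block
Bisimilar ⇒ trace-equivalent.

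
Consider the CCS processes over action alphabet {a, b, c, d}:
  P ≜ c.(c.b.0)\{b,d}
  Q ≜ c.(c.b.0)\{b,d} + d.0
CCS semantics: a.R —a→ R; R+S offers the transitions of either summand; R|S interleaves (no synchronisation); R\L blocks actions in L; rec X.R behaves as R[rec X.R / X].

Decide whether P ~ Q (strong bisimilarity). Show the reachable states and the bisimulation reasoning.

P ≁ Q

LTS(P): 3 reachable states
  u0 = c.(c.b.0)\{b,d} :: —c→ u1
  u1 = (c.b.0)\{b,d} :: —c→ u2
  u2 = (b.0)\{b,d} :: ∅
LTS(Q): 4 reachable states
  v0 = c.(c.b.0)\{b,d} + d.0 :: —c→ v1, —d→ v2
  v1 = (c.b.0)\{b,d} :: —c→ v3
  v2 = 0 :: ∅
  v3 = (b.0)\{b,d} :: ∅
Partition-refinement fixed point:
  B0 = {u0}
  B1 = {u1, v1}
  B2 = {u2, v2, v3}
  B3 = {v0}
u0 ∈ B0, v0 ∈ B3 → different blocks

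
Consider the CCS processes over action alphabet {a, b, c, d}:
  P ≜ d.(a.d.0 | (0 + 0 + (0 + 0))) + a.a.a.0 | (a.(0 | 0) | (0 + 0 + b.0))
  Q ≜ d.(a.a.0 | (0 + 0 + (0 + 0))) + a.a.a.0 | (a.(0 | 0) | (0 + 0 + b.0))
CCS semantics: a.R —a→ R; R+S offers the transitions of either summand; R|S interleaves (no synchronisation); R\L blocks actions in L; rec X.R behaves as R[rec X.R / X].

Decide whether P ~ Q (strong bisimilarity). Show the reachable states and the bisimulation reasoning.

Reachable graph of P (19 states):
  u0 = d.(a.d.0 | (0 + 0 + (0 + 0))) + a.a.a.0 | (a.(0 | 0) | (0 + 0 + b.0)) :: =a=> u1, =a=> u2, =b=> u3, =d=> u4
  u1 = a.a.0 | (a.(0 | 0) | (0 + 0 + b.0)) :: =a=> u5, =a=> u6, =b=> u7
  u2 = a.a.a.0 | (0 | 0 | (0 + 0 + b.0)) :: =a=> u6, =b=> u8
  u3 = a.a.a.0 | (a.(0 | 0) | 0) :: =a=> u7, =a=> u8
  u4 = a.d.0 | (0 + 0 + (0 + 0)) :: =a=> u9
  u5 = a.0 | (a.(0 | 0) | (0 + 0 + b.0)) :: =a=> u10, =a=> u11, =b=> u12
  u6 = a.a.0 | (0 | 0 | (0 + 0 + b.0)) :: =a=> u11, =b=> u13
  u7 = a.a.0 | (a.(0 | 0) | 0) :: =a=> u12, =a=> u13
  u8 = a.a.a.0 | (0 | 0 | 0) :: =a=> u13
  u9 = d.0 | (0 + 0 + (0 + 0)) :: =d=> u14
  u10 = 0 | (a.(0 | 0) | (0 + 0 + b.0)) :: =a=> u15, =b=> u16
  u11 = a.0 | (0 | 0 | (0 + 0 + b.0)) :: =a=> u15, =b=> u17
  u12 = a.0 | (a.(0 | 0) | 0) :: =a=> u16, =a=> u17
  u13 = a.a.0 | (0 | 0 | 0) :: =a=> u17
  u14 = 0 | (0 + 0 + (0 + 0)) :: deadlocked
  u15 = 0 | (0 | 0 | (0 + 0 + b.0)) :: =b=> u18
  u16 = 0 | (a.(0 | 0) | 0) :: =a=> u18
  u17 = a.0 | (0 | 0 | 0) :: =a=> u18
  u18 = 0 | (0 | 0 | 0) :: deadlocked
Reachable graph of Q (19 states):
  v0 = d.(a.a.0 | (0 + 0 + (0 + 0))) + a.a.a.0 | (a.(0 | 0) | (0 + 0 + b.0)) :: =a=> v1, =a=> v2, =b=> v3, =d=> v4
  v1 = a.a.0 | (a.(0 | 0) | (0 + 0 + b.0)) :: =a=> v5, =a=> v6, =b=> v7
  v2 = a.a.a.0 | (0 | 0 | (0 + 0 + b.0)) :: =a=> v6, =b=> v8
  v3 = a.a.a.0 | (a.(0 | 0) | 0) :: =a=> v7, =a=> v8
  v4 = a.a.0 | (0 + 0 + (0 + 0)) :: =a=> v9
  v5 = a.0 | (a.(0 | 0) | (0 + 0 + b.0)) :: =a=> v10, =a=> v11, =b=> v12
  v6 = a.a.0 | (0 | 0 | (0 + 0 + b.0)) :: =a=> v11, =b=> v13
  v7 = a.a.0 | (a.(0 | 0) | 0) :: =a=> v12, =a=> v13
  v8 = a.a.a.0 | (0 | 0 | 0) :: =a=> v13
  v9 = a.0 | (0 + 0 + (0 + 0)) :: =a=> v14
  v10 = 0 | (a.(0 | 0) | (0 + 0 + b.0)) :: =a=> v15, =b=> v16
  v11 = a.0 | (0 | 0 | (0 + 0 + b.0)) :: =a=> v15, =b=> v17
  v12 = a.0 | (a.(0 | 0) | 0) :: =a=> v16, =a=> v17
  v13 = a.a.0 | (0 | 0 | 0) :: =a=> v17
  v14 = 0 | (0 + 0 + (0 + 0)) :: deadlocked
  v15 = 0 | (0 | 0 | (0 + 0 + b.0)) :: =b=> v18
  v16 = 0 | (a.(0 | 0) | 0) :: =a=> v18
  v17 = a.0 | (0 | 0 | 0) :: =a=> v18
  v18 = 0 | (0 | 0 | 0) :: deadlocked
Coarsest stable partition (strong bisimilarity classes):
  B0 = {u0}
  B1 = {u3, v3}
  B2 = {u7, u8, v7, v8}
  B3 = {u12, u13, v12, v13, v4}
  B4 = {u16, u17, v16, v17, v9}
  B5 = {u14, u18, v14, v18}
  B6 = {u4}
  B7 = {u9}
  B8 = {u1, u2, v1, v2}
  B9 = {u5, u6, v5, v6}
  B10 = {u10, u11, v10, v11}
  B11 = {u15, v15}
  B12 = {v0}
u0 ∈ B0, v0 ∈ B12 → different blocks

P ≁ Q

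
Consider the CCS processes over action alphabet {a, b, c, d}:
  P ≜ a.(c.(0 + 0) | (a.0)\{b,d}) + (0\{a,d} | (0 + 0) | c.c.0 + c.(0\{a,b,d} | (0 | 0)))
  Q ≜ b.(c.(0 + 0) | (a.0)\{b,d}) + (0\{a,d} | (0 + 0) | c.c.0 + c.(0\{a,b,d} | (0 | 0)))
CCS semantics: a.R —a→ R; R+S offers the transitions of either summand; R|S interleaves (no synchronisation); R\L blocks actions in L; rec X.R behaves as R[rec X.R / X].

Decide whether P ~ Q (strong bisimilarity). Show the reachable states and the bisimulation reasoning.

NO

LTS(P): 8 reachable states
  m0 = a.(c.(0 + 0) | (a.0)\{b,d}) + (0\{a,d} | (0 + 0) | c.c.0 + c.(0\{a,b,d} | (0 | 0))) ⊢ =a=> m1, =c=> m2, =c=> m3
  m1 = c.(0 + 0) | (a.0)\{b,d} ⊢ =a=> m4, =c=> m5
  m2 = 0\{a,b,d} | (0 | 0) ⊢ ·
  m3 = 0\{a,d} | (0 + 0) | c.0 ⊢ =c=> m6
  m4 = c.(0 + 0) | 0\{b,d} ⊢ =c=> m7
  m5 = (0 + 0) | (a.0)\{b,d} ⊢ =a=> m7
  m6 = 0\{a,d} | (0 + 0) | 0 ⊢ ·
  m7 = (0 + 0) | 0\{b,d} ⊢ ·
LTS(Q): 8 reachable states
  n0 = b.(c.(0 + 0) | (a.0)\{b,d}) + (0\{a,d} | (0 + 0) | c.c.0 + c.(0\{a,b,d} | (0 | 0))) ⊢ =b=> n1, =c=> n2, =c=> n3
  n1 = c.(0 + 0) | (a.0)\{b,d} ⊢ =a=> n4, =c=> n5
  n2 = 0\{a,b,d} | (0 | 0) ⊢ ·
  n3 = 0\{a,d} | (0 + 0) | c.0 ⊢ =c=> n6
  n4 = c.(0 + 0) | 0\{b,d} ⊢ =c=> n7
  n5 = (0 + 0) | (a.0)\{b,d} ⊢ =a=> n7
  n6 = 0\{a,d} | (0 + 0) | 0 ⊢ ·
  n7 = (0 + 0) | 0\{b,d} ⊢ ·
Partition-refinement fixed point:
  B0 = {m0}
  B1 = {m1, n1}
  B2 = {m5, n5}
  B3 = {m2, m6, m7, n2, n6, n7}
  B4 = {m3, m4, n3, n4}
  B5 = {n0}
m0 ∈ B0, n0 ∈ B5 → different blocks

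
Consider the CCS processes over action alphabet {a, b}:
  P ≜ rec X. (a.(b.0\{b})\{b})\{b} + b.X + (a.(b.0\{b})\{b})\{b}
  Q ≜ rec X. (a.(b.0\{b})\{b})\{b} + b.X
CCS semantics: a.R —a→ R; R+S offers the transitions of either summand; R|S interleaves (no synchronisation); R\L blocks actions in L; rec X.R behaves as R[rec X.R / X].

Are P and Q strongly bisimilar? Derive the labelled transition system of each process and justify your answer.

bisimilar

Reachable graph of P (2 states):
  u0 = rec X. (a.(b.0\{b})\{b})\{b} + b.X + (a.(b.0\{b})\{b})\{b} ⊢ —a→ u1, —b→ u0
  u1 = (b.0\{b})\{b}\{b} ⊢ (no moves)
Reachable graph of Q (2 states):
  v0 = rec X. (a.(b.0\{b})\{b})\{b} + b.X ⊢ —a→ v1, —b→ v0
  v1 = (b.0\{b})\{b}\{b} ⊢ (no moves)
Partition-refinement fixed point:
  B0 = {u0, v0}
  B1 = {u1, v1}
u0 ∈ B0, v0 ∈ B0 → same block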